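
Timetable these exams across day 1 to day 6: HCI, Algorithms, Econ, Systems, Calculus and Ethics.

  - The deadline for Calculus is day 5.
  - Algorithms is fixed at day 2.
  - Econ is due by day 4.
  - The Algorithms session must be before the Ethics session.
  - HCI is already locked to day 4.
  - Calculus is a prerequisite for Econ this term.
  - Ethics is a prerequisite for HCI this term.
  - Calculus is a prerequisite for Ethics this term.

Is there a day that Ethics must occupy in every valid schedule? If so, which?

day 3

Algorithms is fixed at day 2 and must come before Ethics, so Ethics is at least day 3.
HCI is fixed at day 4 and must come after Ethics, so Ethics is at most day 3.
So Ethics must be day 3.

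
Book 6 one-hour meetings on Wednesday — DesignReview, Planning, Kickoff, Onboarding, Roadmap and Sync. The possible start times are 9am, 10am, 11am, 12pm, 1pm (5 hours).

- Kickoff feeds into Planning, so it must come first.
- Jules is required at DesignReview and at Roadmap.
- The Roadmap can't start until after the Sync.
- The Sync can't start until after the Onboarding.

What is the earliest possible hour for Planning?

Precedence pushes Planning to at least 10am.
Planning at 10am is achievable: Sync=10am; Planning=10am; Onboarding=9am; DesignReview=9am; Roadmap=11am; Kickoff=9am.

10am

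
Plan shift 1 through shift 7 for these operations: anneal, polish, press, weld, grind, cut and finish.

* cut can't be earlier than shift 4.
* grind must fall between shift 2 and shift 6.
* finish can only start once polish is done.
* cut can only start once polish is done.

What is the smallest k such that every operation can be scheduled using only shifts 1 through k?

The precedence chain requires at least 2 distinct shifts.
cut can't be placed before shift 4, so the schedule must run through at least shift 4.
4 works (last occupied shift: shift 4): for example weld=shift 1, polish=shift 1, anneal=shift 1, cut=shift 4, press=shift 1, grind=shift 2, finish=shift 2.

4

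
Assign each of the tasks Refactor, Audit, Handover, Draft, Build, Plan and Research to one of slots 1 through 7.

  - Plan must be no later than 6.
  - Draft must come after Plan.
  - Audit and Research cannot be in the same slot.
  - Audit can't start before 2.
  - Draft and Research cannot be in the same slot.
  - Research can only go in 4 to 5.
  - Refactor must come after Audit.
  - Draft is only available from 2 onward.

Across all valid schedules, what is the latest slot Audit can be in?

Audit is available from 2; downstream work caps Audit at 6.
Audit at 6 is achievable: Research in 4, Draft in 2, Audit in 6, Plan in 1, Refactor in 7, Build in 1, Handover in 1.

6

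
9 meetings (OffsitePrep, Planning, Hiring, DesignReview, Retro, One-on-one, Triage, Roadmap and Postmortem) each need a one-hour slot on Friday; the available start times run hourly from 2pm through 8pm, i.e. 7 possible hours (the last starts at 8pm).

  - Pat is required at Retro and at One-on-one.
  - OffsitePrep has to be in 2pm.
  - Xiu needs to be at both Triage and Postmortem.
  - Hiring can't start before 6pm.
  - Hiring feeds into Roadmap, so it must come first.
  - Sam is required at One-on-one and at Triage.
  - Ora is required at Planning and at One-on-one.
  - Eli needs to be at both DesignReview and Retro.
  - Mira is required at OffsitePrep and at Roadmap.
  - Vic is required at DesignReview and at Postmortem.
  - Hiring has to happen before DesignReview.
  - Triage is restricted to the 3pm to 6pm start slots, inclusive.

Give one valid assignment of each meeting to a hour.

Roadmap=7pm; DesignReview=7pm; Postmortem=2pm; Hiring=6pm; Triage=3pm; OffsitePrep=2pm; Planning=2pm; One-on-one=4pm; Retro=2pm

Checking: Hiring(6pm) before Roadmap(7pm); Hiring(6pm) before DesignReview(7pm); Triage(3pm) != Postmortem(2pm); DesignReview(7pm) != Postmortem(2pm); OffsitePrep(2pm) != Roadmap(7pm); One-on-one(4pm) != Triage(3pm); DesignReview(7pm) != Retro(2pm); Planning(2pm) != One-on-one(4pm); Retro(2pm) != One-on-one(4pm); Triage=3pm in [3pm,6pm]; OffsitePrep=2pm in [2pm,2pm]; Hiring=6pm in [6pm,8pm].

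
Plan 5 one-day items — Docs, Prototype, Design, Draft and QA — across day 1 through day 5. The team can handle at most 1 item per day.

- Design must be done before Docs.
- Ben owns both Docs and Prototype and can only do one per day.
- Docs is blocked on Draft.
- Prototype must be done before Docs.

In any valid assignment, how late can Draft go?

day 4

Downstream work caps Draft at day 4.
Draft at day 4 is achievable: Draft in day 4, QA in day 3, Prototype in day 1, Design in day 2, Docs in day 5.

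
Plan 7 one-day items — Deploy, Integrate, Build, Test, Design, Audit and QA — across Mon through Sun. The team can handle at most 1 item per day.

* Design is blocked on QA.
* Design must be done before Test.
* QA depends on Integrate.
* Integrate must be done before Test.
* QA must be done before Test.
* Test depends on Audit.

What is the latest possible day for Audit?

Sat

Downstream work caps Audit at Sat.
Audit at Sat is achievable: QA in Tue; Integrate in Mon; Audit in Sat; Build in Fri; Deploy in Thu; Test in Sun; Design in Wed.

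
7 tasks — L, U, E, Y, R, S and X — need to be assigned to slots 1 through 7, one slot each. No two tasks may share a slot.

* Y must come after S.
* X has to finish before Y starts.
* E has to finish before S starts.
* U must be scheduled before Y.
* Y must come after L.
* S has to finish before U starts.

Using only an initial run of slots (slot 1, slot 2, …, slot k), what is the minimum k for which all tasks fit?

7 slots

The precedence chain requires at least 4 distinct slots.
With at most 1 per slot and 7 tasks, at least 7 slots are needed.
7 works (last occupied slot: 7): for example S in 2, U in 3, E in 1, R in 7, L in 4, Y in 6, X in 5.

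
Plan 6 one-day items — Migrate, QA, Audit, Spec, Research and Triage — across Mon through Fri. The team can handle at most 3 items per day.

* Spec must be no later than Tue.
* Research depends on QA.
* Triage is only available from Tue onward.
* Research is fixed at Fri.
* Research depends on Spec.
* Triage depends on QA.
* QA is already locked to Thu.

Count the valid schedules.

48

Splitting on Migrate: it can be Mon (10), Tue (10), Wed (10), Thu (10), Fri (8). Listing each branch's schedules as (QA, Audit, Spec, Research, Triage):
Migrate=Mon: (Thu,Mon,Mon,Fri,Fri) (Thu,Mon,Tue,Fri,Fri) (Thu,Tue,Mon,Fri,Fri) (Thu,Tue,Tue,Fri,Fri) (Thu,Wed,Mon,Fri,Fri) (Thu,Wed,Tue,Fri,Fri) (Thu,Thu,Mon,Fri,Fri) (Thu,Thu,Tue,Fri,Fri) (Thu,Fri,Mon,Fri,Fri) (Thu,Fri,Tue,Fri,Fri) — 10.
Migrate=Tue: (Thu,Mon,Mon,Fri,Fri) (Thu,Mon,Tue,Fri,Fri) (Thu,Tue,Mon,Fri,Fri) (Thu,Tue,Tue,Fri,Fri) (Thu,Wed,Mon,Fri,Fri) (Thu,Wed,Tue,Fri,Fri) (Thu,Thu,Mon,Fri,Fri) (Thu,Thu,Tue,Fri,Fri) (Thu,Fri,Mon,Fri,Fri) (Thu,Fri,Tue,Fri,Fri) — 10.
Migrate=Wed: (Thu,Mon,Mon,Fri,Fri) (Thu,Mon,Tue,Fri,Fri) (Thu,Tue,Mon,Fri,Fri) (Thu,Tue,Tue,Fri,Fri) (Thu,Wed,Mon,Fri,Fri) (Thu,Wed,Tue,Fri,Fri) (Thu,Thu,Mon,Fri,Fri) (Thu,Thu,Tue,Fri,Fri) (Thu,Fri,Mon,Fri,Fri) (Thu,Fri,Tue,Fri,Fri) — 10.
Migrate=Thu: (Thu,Mon,Mon,Fri,Fri) (Thu,Mon,Tue,Fri,Fri) (Thu,Tue,Mon,Fri,Fri) (Thu,Tue,Tue,Fri,Fri) (Thu,Wed,Mon,Fri,Fri) (Thu,Wed,Tue,Fri,Fri) (Thu,Thu,Mon,Fri,Fri) (Thu,Thu,Tue,Fri,Fri) (Thu,Fri,Mon,Fri,Fri) (Thu,Fri,Tue,Fri,Fri) — 10.
Migrate=Fri: (Thu,Mon,Mon,Fri,Fri) (Thu,Mon,Tue,Fri,Fri) (Thu,Tue,Mon,Fri,Fri) (Thu,Tue,Tue,Fri,Fri) (Thu,Wed,Mon,Fri,Fri) (Thu,Wed,Tue,Fri,Fri) (Thu,Thu,Mon,Fri,Fri) (Thu,Thu,Tue,Fri,Fri) — 8.
Summing: 10 + 10 + 10 + 10 + 8 = 48.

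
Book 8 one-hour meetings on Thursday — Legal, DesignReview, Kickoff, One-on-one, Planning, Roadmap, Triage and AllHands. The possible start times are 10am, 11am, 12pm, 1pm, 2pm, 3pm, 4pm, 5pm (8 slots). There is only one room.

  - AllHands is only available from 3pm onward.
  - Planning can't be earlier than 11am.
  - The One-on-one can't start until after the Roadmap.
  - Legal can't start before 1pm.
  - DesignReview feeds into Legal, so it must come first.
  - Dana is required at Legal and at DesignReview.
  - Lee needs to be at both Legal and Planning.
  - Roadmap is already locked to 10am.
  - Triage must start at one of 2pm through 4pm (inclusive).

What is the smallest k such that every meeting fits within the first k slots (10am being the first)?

The precedence chain requires at least 2 distinct slots.
With at most 1 per slot and 8 meetings, at least 8 slots are needed.
AllHands can't be placed before 3pm — that is slot 6 counting from 10am — so the schedule must run through at least 6 slots.
8 works (last occupied slot: 5pm): for example Legal in 1pm; Roadmap in 10am; AllHands in 3pm; One-on-one in 4pm; Kickoff in 5pm; DesignReview in 12pm; Planning in 11am; Triage in 2pm.

8 slots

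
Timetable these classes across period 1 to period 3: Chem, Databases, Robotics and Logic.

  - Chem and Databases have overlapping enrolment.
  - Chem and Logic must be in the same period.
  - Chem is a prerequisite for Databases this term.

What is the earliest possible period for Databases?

period 2

Precedence pushes Databases to at least period 2.
Databases at period 2 is achievable: Databases=period 2, Robotics=period 1, Logic=period 1, Chem=period 1.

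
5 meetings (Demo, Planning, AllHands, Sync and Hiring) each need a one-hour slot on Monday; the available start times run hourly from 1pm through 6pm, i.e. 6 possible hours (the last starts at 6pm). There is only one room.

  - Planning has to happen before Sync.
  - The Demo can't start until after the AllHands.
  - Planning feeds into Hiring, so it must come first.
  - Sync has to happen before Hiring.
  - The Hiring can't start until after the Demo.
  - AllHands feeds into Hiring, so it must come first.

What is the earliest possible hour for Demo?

2pm

Precedence pushes Demo to at least 2pm; downstream work caps Demo at 5pm.
Demo at 2pm is achievable: Sync -> 4pm; Hiring -> 5pm; AllHands -> 1pm; Demo -> 2pm; Planning -> 3pm.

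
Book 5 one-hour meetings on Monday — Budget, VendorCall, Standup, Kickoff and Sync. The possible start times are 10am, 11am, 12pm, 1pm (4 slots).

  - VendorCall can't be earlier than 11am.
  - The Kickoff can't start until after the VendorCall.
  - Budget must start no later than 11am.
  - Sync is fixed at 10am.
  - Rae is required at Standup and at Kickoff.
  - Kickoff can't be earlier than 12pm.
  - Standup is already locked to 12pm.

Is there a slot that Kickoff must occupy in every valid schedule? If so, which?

Kickoff's window is 12pm–1pm.
Standup is fixed at 12pm, and Kickoff can't share a slot with Standup.
So Kickoff must be 1pm.

1pm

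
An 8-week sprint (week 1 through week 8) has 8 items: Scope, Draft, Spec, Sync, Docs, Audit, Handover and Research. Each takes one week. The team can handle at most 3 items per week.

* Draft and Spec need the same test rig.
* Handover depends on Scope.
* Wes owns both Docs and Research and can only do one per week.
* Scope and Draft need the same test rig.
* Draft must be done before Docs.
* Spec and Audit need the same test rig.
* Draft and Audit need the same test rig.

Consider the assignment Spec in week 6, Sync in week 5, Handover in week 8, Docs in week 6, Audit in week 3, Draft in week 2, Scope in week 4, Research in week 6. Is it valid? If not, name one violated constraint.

Scope and Draft need the same test rig — holds.
Draft and Spec need the same test rig — holds.
Draft and Audit need the same test rig — holds.
Draft must be done before Docs — holds.
Spec and Audit need the same test rig — holds.
The team can handle at most 3 items per week — holds.
Handover depends on Scope — holds.
Wes owns both Docs and Research and can only do one per week — violated.

Invalid. Wes owns both Docs and Research and can only do one per week.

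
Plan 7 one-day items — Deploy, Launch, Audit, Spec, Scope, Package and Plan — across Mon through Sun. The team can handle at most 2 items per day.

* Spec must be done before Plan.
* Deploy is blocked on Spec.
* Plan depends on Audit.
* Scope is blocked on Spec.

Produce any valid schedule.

Spec=Mon, Plan=Tue, Audit=Mon, Scope=Wed, Deploy=Tue, Launch=Wed, Package=Thu

Checking: Spec(Mon) before Deploy(Tue); Spec(Mon) before Scope(Wed); Audit(Mon) before Plan(Tue); Spec(Mon) before Plan(Tue); max 2 per day (cap 2).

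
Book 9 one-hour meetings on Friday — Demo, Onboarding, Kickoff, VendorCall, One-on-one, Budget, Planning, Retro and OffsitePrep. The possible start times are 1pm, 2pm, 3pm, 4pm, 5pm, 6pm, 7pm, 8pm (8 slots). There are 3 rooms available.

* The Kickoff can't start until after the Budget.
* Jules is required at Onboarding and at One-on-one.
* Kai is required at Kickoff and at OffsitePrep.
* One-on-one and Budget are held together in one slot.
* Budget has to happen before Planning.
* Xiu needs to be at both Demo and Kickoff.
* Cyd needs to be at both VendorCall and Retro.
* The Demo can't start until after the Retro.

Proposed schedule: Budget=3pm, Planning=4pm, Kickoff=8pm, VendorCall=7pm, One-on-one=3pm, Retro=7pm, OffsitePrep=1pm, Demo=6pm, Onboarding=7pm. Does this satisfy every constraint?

The Kickoff can't start until after the Budget — holds.
Jules is required at Onboarding and at One-on-one — holds.
Budget has to happen before Planning — holds.
Xiu needs to be at both Demo and Kickoff — holds.
The Demo can't start until after the Retro — violated.
One-on-one and Budget are held together in one slot — holds.
There are 3 rooms available — holds.
Cyd needs to be at both VendorCall and Retro — violated.
Kai is required at Kickoff and at OffsitePrep — holds.

Invalid. Cyd needs to be at both VendorCall and Retro.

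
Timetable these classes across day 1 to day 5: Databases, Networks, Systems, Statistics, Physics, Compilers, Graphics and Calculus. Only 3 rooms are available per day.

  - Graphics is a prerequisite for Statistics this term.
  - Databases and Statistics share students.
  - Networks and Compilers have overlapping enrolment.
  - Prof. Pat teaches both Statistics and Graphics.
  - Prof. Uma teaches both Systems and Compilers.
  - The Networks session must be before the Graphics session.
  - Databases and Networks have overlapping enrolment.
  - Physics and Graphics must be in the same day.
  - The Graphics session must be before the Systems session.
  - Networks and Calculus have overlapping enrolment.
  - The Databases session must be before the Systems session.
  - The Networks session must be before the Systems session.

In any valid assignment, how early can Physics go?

Physics must be in the same day as Graphics, which can't be before day 2, so Physics is at least day 2; Physics must be in the same day as Graphics, which can't be after day 4, so Physics is at most day 4.
Physics at day 2 is achievable: Systems -> day 3, Graphics -> day 2, Networks -> day 1, Calculus -> day 3, Databases -> day 2, Compilers -> day 4, Physics -> day 2, Statistics -> day 3.

day 2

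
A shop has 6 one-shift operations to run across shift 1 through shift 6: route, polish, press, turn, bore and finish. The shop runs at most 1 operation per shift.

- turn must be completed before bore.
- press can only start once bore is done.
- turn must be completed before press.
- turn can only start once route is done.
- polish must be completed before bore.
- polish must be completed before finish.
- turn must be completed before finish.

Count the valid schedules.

Splitting on route: it can be shift 1 (6), shift 2 (3). Listing each branch's schedules as (polish, press, turn, bore, finish) by shift number:
route=shift 1: (2,5,3,4,6) (2,6,3,4,5) (2,6,3,5,4) (3,5,2,4,6) (3,6,2,4,5) (3,6,2,5,4) — 6.
route=shift 2: (1,5,3,4,6) (1,6,3,4,5) (1,6,3,5,4) — 3.
Summing: 6 + 3 = 9.

9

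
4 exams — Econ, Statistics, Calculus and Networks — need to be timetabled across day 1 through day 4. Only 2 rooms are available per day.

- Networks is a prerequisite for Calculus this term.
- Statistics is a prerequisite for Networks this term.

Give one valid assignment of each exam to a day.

Calculus=day 3, Statistics=day 1, Networks=day 2, Econ=day 1

Checking: Networks(day 2) before Calculus(day 3); Statistics(day 1) before Networks(day 2); max 2 per day (cap 2).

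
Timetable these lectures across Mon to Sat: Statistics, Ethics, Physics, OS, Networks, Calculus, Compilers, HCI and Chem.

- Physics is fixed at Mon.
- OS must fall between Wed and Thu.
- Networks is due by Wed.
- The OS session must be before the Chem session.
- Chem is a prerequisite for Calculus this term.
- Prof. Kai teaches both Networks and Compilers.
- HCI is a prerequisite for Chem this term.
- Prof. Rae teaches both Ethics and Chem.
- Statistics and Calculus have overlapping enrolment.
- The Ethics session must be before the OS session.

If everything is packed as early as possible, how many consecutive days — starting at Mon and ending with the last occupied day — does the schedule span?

5 days

The precedence chain requires at least 4 distinct days.
Propagating the time windows through the other constraints, Calculus can't land before Fri — that is day 5 counting from Mon — so the schedule must run through at least 5 days.
5 works (last occupied day: Fri): for example Compilers -> Tue; Physics -> Mon; OS -> Wed; Statistics -> Mon; Chem -> Thu; Ethics -> Mon; HCI -> Mon; Calculus -> Fri; Networks -> Mon.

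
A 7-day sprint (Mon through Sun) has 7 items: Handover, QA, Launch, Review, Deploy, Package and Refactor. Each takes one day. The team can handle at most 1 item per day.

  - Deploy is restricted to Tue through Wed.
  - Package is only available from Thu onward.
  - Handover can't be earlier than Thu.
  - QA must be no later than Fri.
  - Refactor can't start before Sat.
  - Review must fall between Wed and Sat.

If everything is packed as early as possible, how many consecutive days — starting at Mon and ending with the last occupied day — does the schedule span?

With at most 1 per day and 7 tasks, at least 7 days are needed.
Refactor can't be placed before Sat — that is day 6 counting from Mon — so the schedule must run through at least 6 days.
7 works (last occupied day: Sun): for example Deploy -> Tue; Launch -> Sun; Package -> Fri; Review -> Wed; QA -> Mon; Handover -> Thu; Refactor -> Sat.

7 days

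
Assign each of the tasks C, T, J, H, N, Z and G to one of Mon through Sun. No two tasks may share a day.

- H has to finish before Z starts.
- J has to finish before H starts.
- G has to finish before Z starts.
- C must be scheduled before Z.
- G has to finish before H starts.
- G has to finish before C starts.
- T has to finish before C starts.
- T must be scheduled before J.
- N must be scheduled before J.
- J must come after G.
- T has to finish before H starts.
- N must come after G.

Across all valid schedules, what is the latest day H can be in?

Precedence pushes H to at least Thu; downstream work caps H at Sat.
H at Sat is achievable: H=Sat; N=Wed; C=Fri; J=Thu; Z=Sun; T=Tue; G=Mon.

Sat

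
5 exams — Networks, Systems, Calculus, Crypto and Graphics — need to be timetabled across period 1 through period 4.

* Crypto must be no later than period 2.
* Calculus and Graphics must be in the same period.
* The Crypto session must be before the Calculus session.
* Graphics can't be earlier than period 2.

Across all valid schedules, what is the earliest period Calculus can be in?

period 2

Precedence pushes Calculus to at least period 2.
Calculus at period 2 is achievable: Systems -> period 1; Calculus -> period 2; Graphics -> period 2; Crypto -> period 1; Networks -> period 1.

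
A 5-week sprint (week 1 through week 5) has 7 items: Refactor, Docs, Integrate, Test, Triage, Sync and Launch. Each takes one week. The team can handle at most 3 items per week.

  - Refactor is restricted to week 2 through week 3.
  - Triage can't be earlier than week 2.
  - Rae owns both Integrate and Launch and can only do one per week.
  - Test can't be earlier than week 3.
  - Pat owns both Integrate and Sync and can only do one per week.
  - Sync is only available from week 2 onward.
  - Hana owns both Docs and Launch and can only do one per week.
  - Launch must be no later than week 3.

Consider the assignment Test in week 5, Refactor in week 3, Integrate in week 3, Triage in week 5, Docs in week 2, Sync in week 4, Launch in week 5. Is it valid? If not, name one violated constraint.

No — it violates: Launch must be no later than week 3

Launch must be no later than week 3 — violated.
Rae owns both Integrate and Launch and can only do one per week — holds.
Sync is only available from week 2 onward — holds.
Pat owns both Integrate and Sync and can only do one per week — holds.
Refactor is restricted to week 2 through week 3 — holds.
The team can handle at most 3 items per week — holds.
Test can't be earlier than week 3 — holds.
Hana owns both Docs and Launch and can only do one per week — holds.
Triage can't be earlier than week 2 — holds.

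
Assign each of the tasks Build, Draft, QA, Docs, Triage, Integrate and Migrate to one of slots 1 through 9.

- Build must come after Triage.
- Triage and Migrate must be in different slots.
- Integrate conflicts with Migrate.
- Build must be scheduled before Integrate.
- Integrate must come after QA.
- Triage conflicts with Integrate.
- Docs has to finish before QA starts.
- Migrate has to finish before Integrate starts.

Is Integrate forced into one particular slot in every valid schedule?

No

Integrate can be 3 (e.g. Draft -> 1; Integrate -> 3; Build -> 2; Docs -> 1; Migrate -> 2; Triage -> 1; QA -> 2) or 4 (e.g. QA -> 2; Build -> 2; Migrate -> 2; Docs -> 1; Triage -> 1; Draft -> 1; Integrate -> 4).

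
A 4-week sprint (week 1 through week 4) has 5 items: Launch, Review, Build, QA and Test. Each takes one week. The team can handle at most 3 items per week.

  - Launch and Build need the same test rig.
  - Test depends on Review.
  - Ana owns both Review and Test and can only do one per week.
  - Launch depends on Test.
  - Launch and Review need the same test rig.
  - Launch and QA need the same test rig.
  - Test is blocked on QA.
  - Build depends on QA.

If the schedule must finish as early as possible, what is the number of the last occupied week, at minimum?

week 3

The precedence chain requires at least 3 distinct weeks.
With at most 3 per week and 5 tasks, at least 2 weeks are needed.
3 works (last occupied week: week 3): for example Review -> week 1; Test -> week 2; Build -> week 2; Launch -> week 3; QA -> week 1.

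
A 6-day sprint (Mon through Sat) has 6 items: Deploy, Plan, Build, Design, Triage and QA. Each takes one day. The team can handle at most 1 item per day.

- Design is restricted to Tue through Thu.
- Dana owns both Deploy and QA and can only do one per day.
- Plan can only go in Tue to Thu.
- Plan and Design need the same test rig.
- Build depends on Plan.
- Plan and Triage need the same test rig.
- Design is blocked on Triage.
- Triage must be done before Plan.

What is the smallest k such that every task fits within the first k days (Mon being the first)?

6 days

The precedence chain requires at least 3 distinct days.
With at most 1 per day and 6 tasks, at least 6 days are needed.
6 works (last occupied day: Sat): for example Design in Wed; Triage in Mon; Build in Thu; Plan in Tue; Deploy in Fri; QA in Sat.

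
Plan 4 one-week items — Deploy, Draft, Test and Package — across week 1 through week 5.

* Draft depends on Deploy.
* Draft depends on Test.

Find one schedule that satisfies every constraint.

Package=week 1; Test=week 1; Draft=week 2; Deploy=week 1

Checking: Test(week 1) before Draft(week 2); Deploy(week 1) before Draft(week 2).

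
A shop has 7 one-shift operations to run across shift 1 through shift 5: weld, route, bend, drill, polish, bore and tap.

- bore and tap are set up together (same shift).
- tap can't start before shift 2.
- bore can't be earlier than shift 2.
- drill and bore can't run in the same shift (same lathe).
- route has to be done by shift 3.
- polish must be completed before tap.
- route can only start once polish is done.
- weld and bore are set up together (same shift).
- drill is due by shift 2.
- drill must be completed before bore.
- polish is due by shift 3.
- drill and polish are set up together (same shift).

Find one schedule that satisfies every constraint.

bore in shift 2; tap in shift 2; weld in shift 2; route in shift 2; bend in shift 1; polish in shift 1; drill in shift 1

Checking: drill(shift 1) before bore(shift 2); polish(shift 1) before route(shift 2); polish(shift 1) before tap(shift 2); drill(shift 1) != bore(shift 2); bore = tap = shift 2; weld = bore = shift 2; drill = polish = shift 1; bore=shift 2 in [shift 2,shift 5]; route=shift 2 in [shift 1,shift 3]; tap=shift 2 in [shift 2,shift 5]; drill=shift 1 in [shift 1,shift 2]; polish=shift 1 in [shift 1,shift 3].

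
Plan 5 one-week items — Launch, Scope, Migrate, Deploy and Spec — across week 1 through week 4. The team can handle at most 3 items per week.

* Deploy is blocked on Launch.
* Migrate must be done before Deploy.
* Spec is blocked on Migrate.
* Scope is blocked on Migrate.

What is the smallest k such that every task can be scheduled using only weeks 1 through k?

2 weeks

The precedence chain requires at least 2 distinct weeks.
With at most 3 per week and 5 tasks, at least 2 weeks are needed.
2 works (last occupied week: week 2): for example Migrate=week 1; Spec=week 2; Deploy=week 2; Scope=week 2; Launch=week 1.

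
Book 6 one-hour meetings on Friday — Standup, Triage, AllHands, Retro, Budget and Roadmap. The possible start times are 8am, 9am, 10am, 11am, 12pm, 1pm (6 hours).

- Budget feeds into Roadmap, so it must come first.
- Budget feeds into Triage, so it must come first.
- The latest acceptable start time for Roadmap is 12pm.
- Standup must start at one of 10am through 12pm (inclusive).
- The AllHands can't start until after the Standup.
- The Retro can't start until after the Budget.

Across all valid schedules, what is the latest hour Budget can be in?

11am

Downstream work caps Budget at 11am.
Budget at 11am is achievable: Retro in 12pm, Budget in 11am, Triage in 12pm, AllHands in 11am, Roadmap in 12pm, Standup in 10am.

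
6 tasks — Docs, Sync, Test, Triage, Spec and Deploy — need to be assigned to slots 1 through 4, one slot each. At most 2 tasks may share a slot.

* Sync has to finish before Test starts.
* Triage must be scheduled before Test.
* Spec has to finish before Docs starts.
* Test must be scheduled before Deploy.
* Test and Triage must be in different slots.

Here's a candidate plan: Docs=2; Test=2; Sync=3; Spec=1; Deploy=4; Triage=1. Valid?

Invalid. Sync has to finish before Test starts.

Test must be scheduled before Deploy — holds.
At most 2 tasks may share a slot — holds.
Sync has to finish before Test starts — violated.
Spec has to finish before Docs starts — holds.
Triage must be scheduled before Test — holds.
Test and Triage must be in different slots — holds.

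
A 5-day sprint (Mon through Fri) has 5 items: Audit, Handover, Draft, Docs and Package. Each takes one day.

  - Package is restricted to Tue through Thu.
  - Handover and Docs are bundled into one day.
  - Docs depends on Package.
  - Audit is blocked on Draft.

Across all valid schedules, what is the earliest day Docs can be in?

Precedence pushes Docs to at least Wed.
Docs at Wed is achievable: Handover -> Wed; Docs -> Wed; Draft -> Mon; Audit -> Tue; Package -> Tue.

Wed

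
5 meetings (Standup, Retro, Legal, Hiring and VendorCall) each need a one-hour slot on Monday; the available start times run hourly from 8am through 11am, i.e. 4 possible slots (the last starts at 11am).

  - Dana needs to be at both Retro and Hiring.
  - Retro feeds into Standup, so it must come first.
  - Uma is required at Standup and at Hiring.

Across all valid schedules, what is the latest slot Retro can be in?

Downstream work caps Retro at 10am.
Retro at 10am is achievable: VendorCall in 8am, Hiring in 8am, Standup in 11am, Legal in 8am, Retro in 10am.

10am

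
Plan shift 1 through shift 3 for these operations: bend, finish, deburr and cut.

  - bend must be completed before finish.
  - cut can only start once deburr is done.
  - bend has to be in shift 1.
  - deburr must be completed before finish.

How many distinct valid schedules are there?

Splitting on finish: it can be shift 2 (2), shift 3 (3). Listing each branch's schedules as (bend, deburr, cut) by shift number:
finish=shift 2: (1,1,2) (1,1,3) — 2.
finish=shift 3: (1,1,2) (1,1,3) (1,2,3) — 3.
Summing: 2 + 3 = 5.

5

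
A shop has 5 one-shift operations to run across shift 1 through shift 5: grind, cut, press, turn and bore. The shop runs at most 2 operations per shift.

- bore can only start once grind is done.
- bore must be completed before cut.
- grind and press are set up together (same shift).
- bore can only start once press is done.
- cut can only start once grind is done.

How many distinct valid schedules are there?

Splitting on grind: it can be shift 1 (24), shift 2 (12), shift 3 (4). Listing each branch's schedules as (cut, press, turn, bore) by shift number:
grind=shift 1: (3,1,2,2) (3,1,3,2) (3,1,4,2) (3,1,5,2) (4,1,2,2) (4,1,2,3) (4,1,3,2) (4,1,3,3) (4,1,4,2) (4,1,4,3) (4,1,5,2) (4,1,5,3) (5,1,2,2) (5,1,2,3) (5,1,2,4) (5,1,3,2) (5,1,3,3) (5,1,3,4) (5,1,4,2) (5,1,4,3) (5,1,4,4) (5,1,5,2) (5,1,5,3) (5,1,5,4) — 24.
grind=shift 2: (4,2,1,3) (4,2,3,3) (4,2,4,3) (4,2,5,3) (5,2,1,3) (5,2,1,4) (5,2,3,3) (5,2,3,4) (5,2,4,3) (5,2,4,4) (5,2,5,3) (5,2,5,4) — 12.
grind=shift 3: (5,3,1,4) (5,3,2,4) (5,3,4,4) (5,3,5,4) — 4.
Summing: 24 + 12 + 4 = 40.

40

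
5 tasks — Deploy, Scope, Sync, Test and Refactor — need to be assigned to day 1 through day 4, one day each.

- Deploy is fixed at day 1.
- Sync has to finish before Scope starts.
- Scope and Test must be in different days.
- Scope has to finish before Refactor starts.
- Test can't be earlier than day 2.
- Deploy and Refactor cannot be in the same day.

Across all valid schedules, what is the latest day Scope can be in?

Precedence pushes Scope to at least day 2; downstream work caps Scope at day 3.
Scope at day 3 is achievable: Test=day 2, Scope=day 3, Sync=day 1, Deploy=day 1, Refactor=day 4.

day 3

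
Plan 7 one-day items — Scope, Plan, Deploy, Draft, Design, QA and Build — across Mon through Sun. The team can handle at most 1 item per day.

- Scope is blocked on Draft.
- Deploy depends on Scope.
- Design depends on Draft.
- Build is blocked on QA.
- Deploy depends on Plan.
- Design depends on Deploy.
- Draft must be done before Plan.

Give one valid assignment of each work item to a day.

Build -> Sun, Deploy -> Thu, Plan -> Wed, Draft -> Mon, QA -> Sat, Design -> Fri, Scope -> Tue

Checking: QA(Sat) before Build(Sun); Draft(Mon) before Plan(Wed); Draft(Mon) before Scope(Tue); Deploy(Thu) before Design(Fri); Plan(Wed) before Deploy(Thu); Scope(Tue) before Deploy(Thu); Draft(Mon) before Design(Fri); max 1 per day (cap 1).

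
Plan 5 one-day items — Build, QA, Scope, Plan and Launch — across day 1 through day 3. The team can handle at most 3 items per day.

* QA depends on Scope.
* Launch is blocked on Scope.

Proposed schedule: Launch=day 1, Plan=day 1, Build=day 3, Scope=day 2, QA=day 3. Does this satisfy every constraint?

No. Launch is blocked on Scope is not satisfied.

QA depends on Scope — holds.
The team can handle at most 3 items per day — holds.
Launch is blocked on Scope — violated.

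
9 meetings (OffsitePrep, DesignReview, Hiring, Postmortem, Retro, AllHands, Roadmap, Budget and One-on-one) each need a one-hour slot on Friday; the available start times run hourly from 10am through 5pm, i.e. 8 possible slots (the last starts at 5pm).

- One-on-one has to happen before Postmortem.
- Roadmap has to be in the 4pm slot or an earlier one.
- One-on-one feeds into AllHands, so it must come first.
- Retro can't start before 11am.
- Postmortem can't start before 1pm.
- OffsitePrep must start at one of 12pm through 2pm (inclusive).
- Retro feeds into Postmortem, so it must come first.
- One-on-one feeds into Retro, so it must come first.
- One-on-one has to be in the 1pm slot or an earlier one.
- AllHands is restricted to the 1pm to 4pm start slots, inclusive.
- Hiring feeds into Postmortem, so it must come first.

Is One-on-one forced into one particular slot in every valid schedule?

No

One-on-one can be 10am (e.g. AllHands -> 1pm; Budget -> 10am; OffsitePrep -> 12pm; Retro -> 11am; Hiring -> 10am; Postmortem -> 1pm; Roadmap -> 10am; One-on-one -> 10am; DesignReview -> 10am) or 11am (e.g. Hiring in 10am, AllHands in 1pm, Budget in 10am, Postmortem in 1pm, Roadmap in 10am, Retro in 12pm, DesignReview in 10am, OffsitePrep in 12pm, One-on-one in 11am).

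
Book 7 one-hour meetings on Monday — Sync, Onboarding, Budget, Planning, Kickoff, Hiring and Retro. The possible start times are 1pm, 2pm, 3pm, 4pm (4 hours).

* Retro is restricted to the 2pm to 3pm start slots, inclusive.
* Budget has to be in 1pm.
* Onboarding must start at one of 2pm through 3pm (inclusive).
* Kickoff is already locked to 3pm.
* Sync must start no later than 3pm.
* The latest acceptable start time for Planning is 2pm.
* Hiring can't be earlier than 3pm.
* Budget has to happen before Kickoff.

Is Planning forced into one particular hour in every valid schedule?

Planning can be 1pm (e.g. Kickoff in 3pm, Retro in 2pm, Hiring in 3pm, Sync in 1pm, Budget in 1pm, Planning in 1pm, Onboarding in 2pm) or 2pm (e.g. Kickoff in 3pm; Planning in 2pm; Retro in 2pm; Hiring in 3pm; Onboarding in 2pm; Sync in 1pm; Budget in 1pm).

No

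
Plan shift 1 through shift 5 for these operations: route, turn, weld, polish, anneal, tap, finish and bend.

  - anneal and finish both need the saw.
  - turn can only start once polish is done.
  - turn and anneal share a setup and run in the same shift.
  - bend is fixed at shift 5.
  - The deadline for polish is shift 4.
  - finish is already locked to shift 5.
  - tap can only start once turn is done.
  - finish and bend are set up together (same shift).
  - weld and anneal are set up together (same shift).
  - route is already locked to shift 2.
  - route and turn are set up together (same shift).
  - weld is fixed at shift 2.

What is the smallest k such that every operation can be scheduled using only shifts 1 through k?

The precedence chain requires at least 3 distinct shifts.
finish can't be placed before shift 5, so the schedule must run through at least shift 5.
5 works (last occupied shift: shift 5): for example tap in shift 3; finish in shift 5; bend in shift 5; anneal in shift 2; turn in shift 2; route in shift 2; weld in shift 2; polish in shift 1.

5 shifts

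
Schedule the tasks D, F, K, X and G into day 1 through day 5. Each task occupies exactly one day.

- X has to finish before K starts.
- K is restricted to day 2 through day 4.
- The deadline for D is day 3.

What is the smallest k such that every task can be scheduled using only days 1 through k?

The precedence chain requires at least 2 distinct days.
2 works (last occupied day: day 2): for example K=day 2; D=day 1; G=day 1; F=day 1; X=day 1.

2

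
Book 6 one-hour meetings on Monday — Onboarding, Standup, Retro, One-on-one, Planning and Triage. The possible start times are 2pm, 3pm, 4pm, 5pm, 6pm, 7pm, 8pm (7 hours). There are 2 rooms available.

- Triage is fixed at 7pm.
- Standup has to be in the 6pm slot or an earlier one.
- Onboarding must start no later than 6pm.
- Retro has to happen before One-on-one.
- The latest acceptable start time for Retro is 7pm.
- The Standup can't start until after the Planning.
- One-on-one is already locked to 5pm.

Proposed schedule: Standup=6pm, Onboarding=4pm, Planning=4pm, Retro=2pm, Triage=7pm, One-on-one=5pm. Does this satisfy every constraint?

Triage is fixed at 7pm — holds.
The latest acceptable start time for Retro is 7pm — holds.
One-on-one is already locked to 5pm — holds.
The Standup can't start until after the Planning — holds.
There are 2 rooms available — holds.
Onboarding must start no later than 6pm — holds.
Standup has to be in the 6pm slot or an earlier one — holds.
Retro has to happen before One-on-one — holds.

Yes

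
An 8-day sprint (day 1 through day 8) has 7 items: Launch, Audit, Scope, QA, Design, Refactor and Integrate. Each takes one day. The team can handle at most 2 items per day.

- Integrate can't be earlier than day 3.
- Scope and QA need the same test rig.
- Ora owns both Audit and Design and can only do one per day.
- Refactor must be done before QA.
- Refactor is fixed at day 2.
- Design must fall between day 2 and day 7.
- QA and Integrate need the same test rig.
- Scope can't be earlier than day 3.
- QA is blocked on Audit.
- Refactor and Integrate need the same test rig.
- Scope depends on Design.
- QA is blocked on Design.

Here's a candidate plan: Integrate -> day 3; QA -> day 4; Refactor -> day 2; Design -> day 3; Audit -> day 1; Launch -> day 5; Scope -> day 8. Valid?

Scope can't be earlier than day 3 — holds.
QA is blocked on Design — holds.
QA is blocked on Audit — holds.
The team can handle at most 2 items per day — holds.
Design must fall between day 2 and day 7 — holds.
QA and Integrate need the same test rig — holds.
Integrate can't be earlier than day 3 — holds.
Scope depends on Design — holds.
Refactor must be done before QA — holds.
Scope and QA need the same test rig — holds.
Refactor and Integrate need the same test rig — holds.
Refactor is fixed at day 2 — holds.
Ora owns both Audit and Design and can only do one per day — holds.

Valid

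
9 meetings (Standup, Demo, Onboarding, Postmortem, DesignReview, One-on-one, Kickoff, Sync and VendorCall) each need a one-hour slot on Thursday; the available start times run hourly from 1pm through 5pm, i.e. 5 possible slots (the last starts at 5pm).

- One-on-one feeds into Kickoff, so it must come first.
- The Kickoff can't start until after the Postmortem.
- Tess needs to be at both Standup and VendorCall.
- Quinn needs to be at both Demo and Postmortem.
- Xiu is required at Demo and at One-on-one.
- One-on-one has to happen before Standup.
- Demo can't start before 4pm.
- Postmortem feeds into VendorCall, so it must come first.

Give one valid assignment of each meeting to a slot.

VendorCall -> 3pm, Standup -> 2pm, Postmortem -> 1pm, One-on-one -> 1pm, Sync -> 1pm, DesignReview -> 1pm, Demo -> 4pm, Kickoff -> 2pm, Onboarding -> 1pm

Checking: Postmortem(1pm) before VendorCall(3pm); One-on-one(1pm) before Standup(2pm); Postmortem(1pm) before Kickoff(2pm); One-on-one(1pm) before Kickoff(2pm); Demo(4pm) != Postmortem(1pm); Standup(2pm) != VendorCall(3pm); Demo(4pm) != One-on-one(1pm); Demo=4pm in [4pm,5pm].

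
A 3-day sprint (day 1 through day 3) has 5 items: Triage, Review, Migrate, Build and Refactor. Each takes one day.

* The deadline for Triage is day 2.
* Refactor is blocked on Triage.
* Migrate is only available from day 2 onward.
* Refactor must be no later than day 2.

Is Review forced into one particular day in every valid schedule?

Review can be day 1 (e.g. Build -> day 1, Migrate -> day 2, Review -> day 1, Refactor -> day 2, Triage -> day 1) or day 2 (e.g. Triage=day 1; Refactor=day 2; Migrate=day 2; Build=day 1; Review=day 2).

No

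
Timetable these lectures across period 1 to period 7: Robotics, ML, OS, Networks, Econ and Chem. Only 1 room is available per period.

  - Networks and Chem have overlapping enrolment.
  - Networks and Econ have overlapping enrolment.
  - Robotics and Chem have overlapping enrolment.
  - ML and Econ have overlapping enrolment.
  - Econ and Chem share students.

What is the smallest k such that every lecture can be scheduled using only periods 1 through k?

6

With at most 1 per period and 6 lectures, at least 6 periods are needed.
6 works (last occupied period: period 6): for example Chem=period 6; Econ=period 5; OS=period 3; Robotics=period 1; ML=period 2; Networks=period 4.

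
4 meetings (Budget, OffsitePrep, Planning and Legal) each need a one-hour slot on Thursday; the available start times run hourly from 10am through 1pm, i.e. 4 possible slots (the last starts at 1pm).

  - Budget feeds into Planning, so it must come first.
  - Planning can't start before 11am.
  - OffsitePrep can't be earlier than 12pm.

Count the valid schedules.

48

Splitting on Budget: it can be 10am (24), 11am (16), 12pm (8). Listing each branch's schedules as (OffsitePrep, Planning, Legal):
Budget=10am: (12pm,11am,10am) (12pm,11am,11am) (12pm,11am,12pm) (12pm,11am,1pm) (12pm,12pm,10am) (12pm,12pm,11am) (12pm,12pm,12pm) (12pm,12pm,1pm) (12pm,1pm,10am) (12pm,1pm,11am) (12pm,1pm,12pm) (12pm,1pm,1pm) (1pm,11am,10am) (1pm,11am,11am) (1pm,11am,12pm) (1pm,11am,1pm) (1pm,12pm,10am) (1pm,12pm,11am) (1pm,12pm,12pm) (1pm,12pm,1pm) (1pm,1pm,10am) (1pm,1pm,11am) (1pm,1pm,12pm) (1pm,1pm,1pm) — 24.
Budget=11am: (12pm,12pm,10am) (12pm,12pm,11am) (12pm,12pm,12pm) (12pm,12pm,1pm) (12pm,1pm,10am) (12pm,1pm,11am) (12pm,1pm,12pm) (12pm,1pm,1pm) (1pm,12pm,10am) (1pm,12pm,11am) (1pm,12pm,12pm) (1pm,12pm,1pm) (1pm,1pm,10am) (1pm,1pm,11am) (1pm,1pm,12pm) (1pm,1pm,1pm) — 16.
Budget=12pm: (12pm,1pm,10am) (12pm,1pm,11am) (12pm,1pm,12pm) (12pm,1pm,1pm) (1pm,1pm,10am) (1pm,1pm,11am) (1pm,1pm,12pm) (1pm,1pm,1pm) — 8.
Summing: 24 + 16 + 8 = 48.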